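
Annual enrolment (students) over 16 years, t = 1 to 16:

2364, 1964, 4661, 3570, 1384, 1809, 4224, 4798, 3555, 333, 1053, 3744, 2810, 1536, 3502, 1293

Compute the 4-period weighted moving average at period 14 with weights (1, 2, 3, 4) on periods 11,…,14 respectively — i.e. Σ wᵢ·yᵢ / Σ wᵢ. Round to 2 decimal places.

2311.50

Weighted sum: 1·1053 + 2·3744 + 3·2810 + 4·1536 = 1053 + 7488 + 8430 + 6144 = 23115
Weight total: 1 + 2 + 3 + 4 = 10
WMA = 23115 / 10 = 2311.50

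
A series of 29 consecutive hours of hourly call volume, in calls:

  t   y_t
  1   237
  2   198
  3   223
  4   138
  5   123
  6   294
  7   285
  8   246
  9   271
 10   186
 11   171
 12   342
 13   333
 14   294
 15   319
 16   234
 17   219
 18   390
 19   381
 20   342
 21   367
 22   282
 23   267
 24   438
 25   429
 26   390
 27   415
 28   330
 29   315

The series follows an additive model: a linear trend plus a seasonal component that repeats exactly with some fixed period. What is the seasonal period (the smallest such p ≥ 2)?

6

First differences y_{t+1} − y_t: -39, 25, -85, -15, 171, -9, -39, 25, -85, -15, 171, -9, -39, 25, …
The difference pattern repeats every 6 terms and not for any smaller step, so p = 6.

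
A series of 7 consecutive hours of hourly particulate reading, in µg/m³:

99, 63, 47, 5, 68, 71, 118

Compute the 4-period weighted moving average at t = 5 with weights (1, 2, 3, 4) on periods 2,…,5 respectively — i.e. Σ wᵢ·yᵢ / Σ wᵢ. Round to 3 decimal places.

44.400

Weighted sum: 1·63 + 2·47 + 3·5 + 4·68 = 63 + 94 + 15 + 272 = 444
Weight total: 1 + 2 + 3 + 4 = 10
WMA = 444 / 10 = 44.400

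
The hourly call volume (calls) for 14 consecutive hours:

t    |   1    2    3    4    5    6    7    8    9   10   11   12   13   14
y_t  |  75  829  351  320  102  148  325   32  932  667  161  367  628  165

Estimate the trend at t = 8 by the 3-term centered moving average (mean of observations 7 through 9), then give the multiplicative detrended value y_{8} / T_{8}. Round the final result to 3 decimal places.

0.074

Trend T_8 = (325 + 32 + 932) / 3 = 1289/3 = 429.66667
Ratio to trend: 32 / 429.66667 = 0.074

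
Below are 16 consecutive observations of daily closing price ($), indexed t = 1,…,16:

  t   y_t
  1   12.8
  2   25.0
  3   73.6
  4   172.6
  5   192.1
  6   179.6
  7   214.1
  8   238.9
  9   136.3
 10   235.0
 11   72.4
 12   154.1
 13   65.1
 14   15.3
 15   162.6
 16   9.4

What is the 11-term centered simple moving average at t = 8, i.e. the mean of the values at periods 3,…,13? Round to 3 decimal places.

Sum of periods 3–13: 73.6 + 172.6 + 192.1 + 179.6 + 214.1 + 238.9 + 136.3 + 235.0 + 72.4 + 154.1 + 65.1 = 1733.8
Divide by 11: 1733.8 / 11 = 157.618

157.618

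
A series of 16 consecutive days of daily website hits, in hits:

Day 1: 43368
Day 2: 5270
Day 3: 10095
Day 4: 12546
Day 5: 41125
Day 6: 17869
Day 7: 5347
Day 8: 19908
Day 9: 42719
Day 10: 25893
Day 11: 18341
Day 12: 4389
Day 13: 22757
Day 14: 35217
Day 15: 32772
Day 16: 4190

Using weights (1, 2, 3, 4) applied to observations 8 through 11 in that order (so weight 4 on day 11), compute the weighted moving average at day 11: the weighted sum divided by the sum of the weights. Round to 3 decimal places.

Weighted sum: 1·19908 + 2·42719 + 3·25893 + 4·18341 = 19908 + 85438 + 77679 + 73364 = 256389
Weight total: 1 + 2 + 3 + 4 = 10
WMA = 256389 / 10 = 25638.900

25638.900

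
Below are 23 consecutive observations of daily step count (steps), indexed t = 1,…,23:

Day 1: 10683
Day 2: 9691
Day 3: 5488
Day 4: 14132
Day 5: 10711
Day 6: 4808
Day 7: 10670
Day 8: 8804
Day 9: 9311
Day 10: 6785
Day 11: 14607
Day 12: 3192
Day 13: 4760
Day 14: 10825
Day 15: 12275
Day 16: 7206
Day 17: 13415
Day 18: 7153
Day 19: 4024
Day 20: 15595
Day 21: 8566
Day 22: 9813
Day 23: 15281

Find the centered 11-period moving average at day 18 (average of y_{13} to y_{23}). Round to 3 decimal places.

9901.182

Sum of periods 13–23: 4760 + 10825 + 12275 + 7206 + 13415 + 7153 + 4024 + 15595 + 8566 + 9813 + 15281 = 108913
Divide by 11: 108913 / 11 = 9901.182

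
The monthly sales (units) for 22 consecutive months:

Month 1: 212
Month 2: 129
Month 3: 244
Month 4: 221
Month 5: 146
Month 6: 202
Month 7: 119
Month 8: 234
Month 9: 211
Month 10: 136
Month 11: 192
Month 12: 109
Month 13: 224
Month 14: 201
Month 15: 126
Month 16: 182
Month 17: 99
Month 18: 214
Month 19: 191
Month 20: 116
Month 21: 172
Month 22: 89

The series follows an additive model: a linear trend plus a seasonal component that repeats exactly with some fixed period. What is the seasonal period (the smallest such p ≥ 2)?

First differences y_{t+1} − y_t: -83, 115, -23, -75, 56, -83, 115, -23, -75, 56, -83, 115, …
The difference pattern repeats every 5 terms and not for any smaller step, so p = 5.

5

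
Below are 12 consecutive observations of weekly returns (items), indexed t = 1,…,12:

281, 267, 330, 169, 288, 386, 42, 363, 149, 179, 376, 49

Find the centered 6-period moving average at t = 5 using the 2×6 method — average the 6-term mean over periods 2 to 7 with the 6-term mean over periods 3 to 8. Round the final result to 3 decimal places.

255.000

Sum over 2–7: 267 + 330 + 169 + 288 + 386 + 42 = 1482
Sum over 3–8: 330 + 169 + 288 + 386 + 42 + 363 = 1578
CMA at t=5 = (1482 + 1578) / (2·6) = 3060 / 12 = 255.000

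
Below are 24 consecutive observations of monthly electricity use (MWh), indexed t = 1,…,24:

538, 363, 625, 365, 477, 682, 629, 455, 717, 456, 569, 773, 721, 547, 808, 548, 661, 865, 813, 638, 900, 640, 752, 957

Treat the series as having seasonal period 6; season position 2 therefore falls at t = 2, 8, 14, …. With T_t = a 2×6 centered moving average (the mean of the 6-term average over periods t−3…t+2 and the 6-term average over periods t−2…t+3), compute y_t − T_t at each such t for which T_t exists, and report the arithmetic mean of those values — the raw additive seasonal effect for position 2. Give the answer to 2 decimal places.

Season position 2 occurs at t = 8, 14, 20 (where T_t is defined).
t=8: T_8 = 577.0000; y_8 − T_8 = 455 − 577.0000 = -122.0000
t=14: T_14 = 668.6667; y_14 − T_14 = 547 − 668.6667 = -121.6667
t=20: T_20 = 760.4167; y_20 − T_20 = 638 − 760.4167 = -122.4167
Mean deviation: (-122.0000 + -121.6667 + -122.4167) / 3 = -122.03

-122.03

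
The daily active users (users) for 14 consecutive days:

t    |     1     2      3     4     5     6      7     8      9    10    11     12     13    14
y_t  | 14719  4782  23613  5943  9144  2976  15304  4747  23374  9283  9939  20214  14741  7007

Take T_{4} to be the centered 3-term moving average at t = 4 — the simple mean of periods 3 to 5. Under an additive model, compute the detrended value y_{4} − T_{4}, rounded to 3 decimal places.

Trend T_4 = (23613 + 5943 + 9144) / 3 = 38700/3 = 12900.00000
Detrended value: 5943 − 12900.00000 = -6957.000

-6957.000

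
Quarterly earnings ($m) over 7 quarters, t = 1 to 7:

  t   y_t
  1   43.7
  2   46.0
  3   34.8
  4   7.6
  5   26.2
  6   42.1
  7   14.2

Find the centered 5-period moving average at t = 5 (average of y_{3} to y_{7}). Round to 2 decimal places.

24.98

Sum of periods 3–7: 34.8 + 7.6 + 26.2 + 42.1 + 14.2 = 124.9
Divide by 5: 124.9 / 5 = 24.98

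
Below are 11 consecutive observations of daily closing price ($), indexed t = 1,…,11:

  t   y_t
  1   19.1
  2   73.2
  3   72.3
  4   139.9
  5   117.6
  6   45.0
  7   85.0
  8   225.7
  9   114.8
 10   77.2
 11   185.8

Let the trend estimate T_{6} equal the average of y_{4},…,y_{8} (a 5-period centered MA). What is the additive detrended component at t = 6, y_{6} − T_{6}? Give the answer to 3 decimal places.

-77.640

Trend T_6 = (139.9 + 117.6 + 45.0 + 85.0 + 225.7) / 5 = 613.2/5 = 122.64000
Detrended value: 45.0 − 122.64000 = -77.640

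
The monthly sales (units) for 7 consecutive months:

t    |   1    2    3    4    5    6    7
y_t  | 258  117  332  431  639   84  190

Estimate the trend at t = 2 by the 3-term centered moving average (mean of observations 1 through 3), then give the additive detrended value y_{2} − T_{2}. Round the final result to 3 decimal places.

-118.667

Trend T_2 = (258 + 117 + 332) / 3 = 707/3 = 235.66667
Detrended value: 117 − 235.66667 = -118.667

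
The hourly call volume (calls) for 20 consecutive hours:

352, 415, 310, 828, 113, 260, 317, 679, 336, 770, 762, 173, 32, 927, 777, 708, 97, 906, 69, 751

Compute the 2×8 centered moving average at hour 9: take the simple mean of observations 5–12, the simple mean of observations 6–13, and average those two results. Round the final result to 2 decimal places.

Sum over 5–12: 113 + 260 + 317 + 679 + 336 + 770 + 762 + 173 = 3410
Sum over 6–13: 260 + 317 + 679 + 336 + 770 + 762 + 173 + 32 = 3329
CMA at t=9 = (3410 + 3329) / (2·8) = 6739 / 16 = 421.19

421.19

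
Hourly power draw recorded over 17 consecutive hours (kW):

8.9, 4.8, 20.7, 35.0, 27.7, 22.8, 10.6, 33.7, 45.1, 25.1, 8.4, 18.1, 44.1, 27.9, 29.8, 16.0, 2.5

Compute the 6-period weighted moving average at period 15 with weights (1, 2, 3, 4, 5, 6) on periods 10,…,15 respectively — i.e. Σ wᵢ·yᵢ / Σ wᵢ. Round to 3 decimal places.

Weighted sum: 1·25.1 + 2·8.4 + 3·18.1 + 4·44.1 + 5·27.9 + 6·29.8 = 25.1 + 16.8 + 54.3 + 176.4 + 139.5 + 178.8 = 590.9
Weight total: 1 + 2 + 3 + 4 + 5 + 6 = 21
WMA = 590.9 / 21 = 28.138

28.138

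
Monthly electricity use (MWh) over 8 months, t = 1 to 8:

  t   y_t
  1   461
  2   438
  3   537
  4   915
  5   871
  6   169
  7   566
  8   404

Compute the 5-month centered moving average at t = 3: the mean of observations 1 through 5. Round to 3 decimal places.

644.400

Sum of periods 1–5: 461 + 438 + 537 + 915 + 871 = 3222
Divide by 5: 3222 / 5 = 644.400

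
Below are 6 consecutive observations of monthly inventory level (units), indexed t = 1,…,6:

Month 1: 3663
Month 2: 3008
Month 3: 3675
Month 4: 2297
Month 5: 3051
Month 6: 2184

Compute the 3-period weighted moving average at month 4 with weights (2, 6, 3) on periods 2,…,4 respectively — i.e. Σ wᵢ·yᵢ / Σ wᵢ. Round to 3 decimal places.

3177.909

Weighted sum: 2·3008 + 6·3675 + 3·2297 = 6016 + 22050 + 6891 = 34957
Weight total: 2 + 6 + 3 = 11
WMA = 34957 / 11 = 3177.909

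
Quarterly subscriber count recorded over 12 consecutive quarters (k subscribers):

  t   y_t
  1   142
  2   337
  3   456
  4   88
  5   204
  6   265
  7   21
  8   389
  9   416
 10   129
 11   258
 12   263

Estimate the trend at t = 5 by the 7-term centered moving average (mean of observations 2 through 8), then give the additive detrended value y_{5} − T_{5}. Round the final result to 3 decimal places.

Trend T_5 = (337 + 456 + 88 + 204 + 265 + 21 + 389) / 7 = 1760/7 = 251.42857
Detrended value: 204 − 251.42857 = -47.429

-47.429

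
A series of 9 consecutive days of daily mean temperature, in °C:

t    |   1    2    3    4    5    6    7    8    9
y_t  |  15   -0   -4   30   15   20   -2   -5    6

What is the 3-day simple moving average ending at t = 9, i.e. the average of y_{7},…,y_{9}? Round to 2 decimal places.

-0.33

Sum of periods 7–9: (-2) + (-5) + 6 = -1
Divide by 3: -1 / 3 = -0.33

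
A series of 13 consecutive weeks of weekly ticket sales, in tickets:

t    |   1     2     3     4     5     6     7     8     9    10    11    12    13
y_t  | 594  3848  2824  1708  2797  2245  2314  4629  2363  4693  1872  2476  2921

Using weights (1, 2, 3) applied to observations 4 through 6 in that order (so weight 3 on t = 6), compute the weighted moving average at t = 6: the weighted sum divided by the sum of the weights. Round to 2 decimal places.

Weighted sum: 1·1708 + 2·2797 + 3·2245 = 1708 + 5594 + 6735 = 14037
Weight total: 1 + 2 + 3 = 6
WMA = 14037 / 6 = 2339.50

2339.50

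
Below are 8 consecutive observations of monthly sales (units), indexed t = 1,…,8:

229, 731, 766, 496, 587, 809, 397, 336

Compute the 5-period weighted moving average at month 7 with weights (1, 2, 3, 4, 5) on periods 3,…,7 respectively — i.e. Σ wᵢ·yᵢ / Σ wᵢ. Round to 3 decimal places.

582.667

Weighted sum: 1·766 + 2·496 + 3·587 + 4·809 + 5·397 = 766 + 992 + 1761 + 3236 + 1985 = 8740
Weight total: 1 + 2 + 3 + 4 + 5 = 15
WMA = 8740 / 15 = 582.667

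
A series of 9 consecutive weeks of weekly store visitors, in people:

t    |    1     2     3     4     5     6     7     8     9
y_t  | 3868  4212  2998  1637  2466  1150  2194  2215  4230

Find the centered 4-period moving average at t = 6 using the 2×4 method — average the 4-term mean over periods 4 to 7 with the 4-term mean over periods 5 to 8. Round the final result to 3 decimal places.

1934.000

Sum over 4–7: 1637 + 2466 + 1150 + 2194 = 7447
Sum over 5–8: 2466 + 1150 + 2194 + 2215 = 8025
CMA at t=6 = (7447 + 8025) / (2·4) = 15472 / 8 = 1934.000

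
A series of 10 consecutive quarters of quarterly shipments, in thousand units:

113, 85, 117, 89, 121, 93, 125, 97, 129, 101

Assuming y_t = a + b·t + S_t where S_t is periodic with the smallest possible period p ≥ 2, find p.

2

First differences y_{t+1} − y_t: -28, 32, -28, 32, -28, 32, …
The difference pattern repeats every 2 terms and not for any smaller step, so p = 2.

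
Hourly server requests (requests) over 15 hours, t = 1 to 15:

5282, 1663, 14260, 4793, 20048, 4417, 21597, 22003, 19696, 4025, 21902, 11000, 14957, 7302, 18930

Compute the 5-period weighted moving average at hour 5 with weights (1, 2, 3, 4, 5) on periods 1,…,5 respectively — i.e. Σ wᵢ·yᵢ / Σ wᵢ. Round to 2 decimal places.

Weighted sum: 1·5282 + 2·1663 + 3·14260 + 4·4793 + 5·20048 = 5282 + 3326 + 42780 + 19172 + 100240 = 170800
Weight total: 1 + 2 + 3 + 4 + 5 = 15
WMA = 170800 / 15 = 11386.67

11386.67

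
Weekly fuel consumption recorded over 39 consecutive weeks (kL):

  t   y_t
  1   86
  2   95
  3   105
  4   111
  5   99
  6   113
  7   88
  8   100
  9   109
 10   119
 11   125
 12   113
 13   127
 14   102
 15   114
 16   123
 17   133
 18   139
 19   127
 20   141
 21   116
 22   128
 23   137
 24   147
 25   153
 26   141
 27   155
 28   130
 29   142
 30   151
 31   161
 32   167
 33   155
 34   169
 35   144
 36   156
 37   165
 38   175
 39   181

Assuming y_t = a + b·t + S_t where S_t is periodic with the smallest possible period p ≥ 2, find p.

First differences y_{t+1} − y_t: 9, 10, 6, -12, 14, -25, 12, 9, 10, 6, -12, 14, -25, 12, 9, 10, …
The difference pattern repeats every 7 terms and not for any smaller step, so p = 7.

7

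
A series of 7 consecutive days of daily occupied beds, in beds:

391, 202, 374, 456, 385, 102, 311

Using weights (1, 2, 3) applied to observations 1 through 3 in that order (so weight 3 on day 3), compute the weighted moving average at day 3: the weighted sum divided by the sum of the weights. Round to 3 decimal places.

Weighted sum: 1·391 + 2·202 + 3·374 = 391 + 404 + 1122 = 1917
Weight total: 1 + 2 + 3 = 6
WMA = 1917 / 6 = 319.500

319.500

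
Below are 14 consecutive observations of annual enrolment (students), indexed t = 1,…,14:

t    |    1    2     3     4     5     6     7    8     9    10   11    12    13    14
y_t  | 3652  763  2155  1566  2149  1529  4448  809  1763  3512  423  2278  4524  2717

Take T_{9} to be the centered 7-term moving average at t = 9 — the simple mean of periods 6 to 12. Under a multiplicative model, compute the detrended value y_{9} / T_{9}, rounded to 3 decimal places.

Trend T_9 = (1529 + 4448 + 809 + 1763 + 3512 + 423 + 2278) / 7 = 14762/7 = 2108.85714
Ratio to trend: 1763 / 2108.85714 = 0.836

0.836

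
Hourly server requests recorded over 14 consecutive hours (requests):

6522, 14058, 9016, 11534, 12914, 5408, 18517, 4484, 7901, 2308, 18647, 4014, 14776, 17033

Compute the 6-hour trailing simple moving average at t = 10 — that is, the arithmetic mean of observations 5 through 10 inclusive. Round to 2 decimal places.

Sum of periods 5–10: 12914 + 5408 + 18517 + 4484 + 7901 + 2308 = 51532
Divide by 6: 51532 / 6 = 8588.67

8588.67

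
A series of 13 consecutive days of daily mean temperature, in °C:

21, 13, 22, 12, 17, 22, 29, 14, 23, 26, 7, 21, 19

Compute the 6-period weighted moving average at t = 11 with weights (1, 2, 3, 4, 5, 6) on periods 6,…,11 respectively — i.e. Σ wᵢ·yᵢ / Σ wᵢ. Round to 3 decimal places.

Weighted sum: 1·22 + 2·29 + 3·14 + 4·23 + 5·26 + 6·7 = 22 + 58 + 42 + 92 + 130 + 42 = 386
Weight total: 1 + 2 + 3 + 4 + 5 + 6 = 21
WMA = 386 / 21 = 18.381

18.381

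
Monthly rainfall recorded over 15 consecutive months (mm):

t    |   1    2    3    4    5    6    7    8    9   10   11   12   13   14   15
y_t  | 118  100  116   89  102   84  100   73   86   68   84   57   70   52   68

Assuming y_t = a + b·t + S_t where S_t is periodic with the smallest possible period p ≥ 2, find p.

4

First differences y_{t+1} − y_t: -18, 16, -27, 13, -18, 16, -27, 13, -18, 16, …
The difference pattern repeats every 4 terms and not for any smaller step, so p = 4.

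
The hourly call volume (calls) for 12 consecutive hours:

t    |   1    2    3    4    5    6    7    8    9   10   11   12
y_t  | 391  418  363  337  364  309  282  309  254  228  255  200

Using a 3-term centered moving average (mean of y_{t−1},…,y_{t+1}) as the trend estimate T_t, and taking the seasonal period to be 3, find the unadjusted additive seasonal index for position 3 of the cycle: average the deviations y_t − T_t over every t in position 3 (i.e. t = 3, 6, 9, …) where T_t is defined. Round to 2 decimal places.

-9.56

Season position 3 occurs at t = 3, 6, 9 (where T_t is defined).
t=3: T_3 = 372.6667; y_3 − T_3 = 363 − 372.6667 = -9.6667
t=6: T_6 = 318.3333; y_6 − T_6 = 309 − 318.3333 = -9.3333
t=9: T_9 = 263.6667; y_9 − T_9 = 254 − 263.6667 = -9.6667
Mean deviation: (-9.6667 + -9.3333 + -9.6667) / 3 = -9.56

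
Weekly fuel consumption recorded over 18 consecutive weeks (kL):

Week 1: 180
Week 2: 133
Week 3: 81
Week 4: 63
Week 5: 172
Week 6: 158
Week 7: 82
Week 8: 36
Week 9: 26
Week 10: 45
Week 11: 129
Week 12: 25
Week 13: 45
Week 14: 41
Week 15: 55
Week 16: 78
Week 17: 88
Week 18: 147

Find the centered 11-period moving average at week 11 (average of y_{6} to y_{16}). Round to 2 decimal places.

Sum of periods 6–16: 158 + 82 + 36 + 26 + 45 + 129 + 25 + 45 + 41 + 55 + 78 = 720
Divide by 11: 720 / 11 = 65.45

65.45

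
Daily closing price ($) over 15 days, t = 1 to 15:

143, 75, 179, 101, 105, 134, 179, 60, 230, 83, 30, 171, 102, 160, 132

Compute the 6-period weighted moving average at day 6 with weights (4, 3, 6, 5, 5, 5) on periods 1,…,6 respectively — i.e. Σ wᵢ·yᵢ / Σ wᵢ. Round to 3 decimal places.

Weighted sum: 4·143 + 3·75 + 6·179 + 5·101 + 5·105 + 5·134 = 572 + 225 + 1074 + 505 + 525 + 670 = 3571
Weight total: 4 + 3 + 6 + 5 + 5 + 5 = 28
WMA = 3571 / 28 = 127.536

127.536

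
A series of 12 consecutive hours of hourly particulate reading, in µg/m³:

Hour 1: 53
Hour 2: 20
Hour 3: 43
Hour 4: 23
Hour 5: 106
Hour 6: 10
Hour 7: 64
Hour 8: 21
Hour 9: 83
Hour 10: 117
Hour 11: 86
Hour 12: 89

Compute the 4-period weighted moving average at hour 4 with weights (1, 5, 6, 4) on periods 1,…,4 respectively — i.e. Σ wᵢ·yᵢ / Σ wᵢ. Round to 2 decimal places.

Weighted sum: 1·53 + 5·20 + 6·43 + 4·23 = 53 + 100 + 258 + 92 = 503
Weight total: 1 + 5 + 6 + 4 = 16
WMA = 503 / 16 = 31.44

31.44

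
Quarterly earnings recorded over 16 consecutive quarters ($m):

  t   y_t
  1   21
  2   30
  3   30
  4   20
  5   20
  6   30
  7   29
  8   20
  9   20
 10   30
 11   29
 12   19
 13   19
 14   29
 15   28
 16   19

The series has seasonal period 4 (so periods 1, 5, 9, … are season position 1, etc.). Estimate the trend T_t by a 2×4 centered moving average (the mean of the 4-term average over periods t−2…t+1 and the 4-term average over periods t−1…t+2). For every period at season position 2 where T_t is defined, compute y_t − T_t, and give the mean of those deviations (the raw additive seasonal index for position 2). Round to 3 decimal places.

5.292

Season position 2 occurs at t = 6, 10, 14 (where T_t is defined).
t=6: T_6 = 24.75000; y_6 − T_6 = 30 − 24.75000 = 5.25000
t=10: T_10 = 24.62500; y_10 − T_10 = 30 − 24.62500 = 5.37500
t=14: T_14 = 23.75000; y_14 − T_14 = 29 − 23.75000 = 5.25000
Mean deviation: (5.25000 + 5.37500 + 5.25000) / 3 = 5.292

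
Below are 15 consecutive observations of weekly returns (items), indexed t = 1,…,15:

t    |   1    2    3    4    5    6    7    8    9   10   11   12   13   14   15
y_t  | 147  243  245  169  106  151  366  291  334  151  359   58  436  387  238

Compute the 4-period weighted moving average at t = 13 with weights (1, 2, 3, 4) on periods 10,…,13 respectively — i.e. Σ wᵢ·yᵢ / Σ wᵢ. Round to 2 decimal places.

Weighted sum: 1·151 + 2·359 + 3·58 + 4·436 = 151 + 718 + 174 + 1744 = 2787
Weight total: 1 + 2 + 3 + 4 = 10
WMA = 2787 / 10 = 278.70

278.70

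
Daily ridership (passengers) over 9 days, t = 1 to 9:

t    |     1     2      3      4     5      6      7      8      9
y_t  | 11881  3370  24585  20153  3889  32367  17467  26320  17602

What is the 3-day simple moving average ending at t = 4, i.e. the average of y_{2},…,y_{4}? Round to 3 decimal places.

Sum of periods 2–4: 3370 + 24585 + 20153 = 48108
Divide by 3: 48108 / 3 = 16036.000

16036.000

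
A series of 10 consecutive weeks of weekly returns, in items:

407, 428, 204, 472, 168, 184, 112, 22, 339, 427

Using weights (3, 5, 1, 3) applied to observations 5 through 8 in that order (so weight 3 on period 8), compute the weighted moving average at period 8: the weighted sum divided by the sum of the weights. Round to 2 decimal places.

133.50

Weighted sum: 3·168 + 5·184 + 1·112 + 3·22 = 504 + 920 + 112 + 66 = 1602
Weight total: 3 + 5 + 1 + 3 = 12
WMA = 1602 / 12 = 133.50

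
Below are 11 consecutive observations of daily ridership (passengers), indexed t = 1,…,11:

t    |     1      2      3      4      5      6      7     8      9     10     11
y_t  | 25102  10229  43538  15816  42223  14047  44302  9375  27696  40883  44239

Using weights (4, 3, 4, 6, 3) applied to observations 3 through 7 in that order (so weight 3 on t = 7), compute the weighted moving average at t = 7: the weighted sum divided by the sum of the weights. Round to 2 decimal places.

Weighted sum: 4·43538 + 3·15816 + 4·42223 + 6·14047 + 3·44302 = 174152 + 47448 + 168892 + 84282 + 132906 = 607680
Weight total: 4 + 3 + 4 + 6 + 3 = 20
WMA = 607680 / 20 = 30384.00

30384.00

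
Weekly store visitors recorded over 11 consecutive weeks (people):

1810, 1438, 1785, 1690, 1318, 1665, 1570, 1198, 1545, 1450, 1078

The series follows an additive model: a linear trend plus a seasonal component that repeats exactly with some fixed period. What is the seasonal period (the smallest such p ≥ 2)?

First differences y_{t+1} − y_t: -372, 347, -95, -372, 347, -95, -372, 347, …
The difference pattern repeats every 3 terms and not for any smaller step, so p = 3.

3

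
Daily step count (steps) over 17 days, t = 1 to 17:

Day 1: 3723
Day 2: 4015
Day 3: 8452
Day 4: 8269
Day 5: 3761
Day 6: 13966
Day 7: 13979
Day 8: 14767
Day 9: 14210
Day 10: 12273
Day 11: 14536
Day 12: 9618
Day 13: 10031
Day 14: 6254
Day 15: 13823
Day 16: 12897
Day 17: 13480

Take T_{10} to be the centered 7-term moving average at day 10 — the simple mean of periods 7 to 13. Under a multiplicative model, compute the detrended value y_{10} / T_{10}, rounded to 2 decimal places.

Trend T_10 = (13979 + 14767 + 14210 + 12273 + 14536 + 9618 + 10031) / 7 = 89414/7 = 12773.4286
Ratio to trend: 12273 / 12773.4286 = 0.96

0.96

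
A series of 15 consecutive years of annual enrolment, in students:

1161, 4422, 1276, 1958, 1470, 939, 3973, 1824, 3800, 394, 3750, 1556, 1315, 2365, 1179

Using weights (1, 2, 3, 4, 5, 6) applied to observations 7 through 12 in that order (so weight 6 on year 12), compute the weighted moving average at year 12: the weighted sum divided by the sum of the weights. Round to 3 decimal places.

2318.238

Weighted sum: 1·3973 + 2·1824 + 3·3800 + 4·394 + 5·3750 + 6·1556 = 3973 + 3648 + 11400 + 1576 + 18750 + 9336 = 48683
Weight total: 1 + 2 + 3 + 4 + 5 + 6 = 21
WMA = 48683 / 21 = 2318.238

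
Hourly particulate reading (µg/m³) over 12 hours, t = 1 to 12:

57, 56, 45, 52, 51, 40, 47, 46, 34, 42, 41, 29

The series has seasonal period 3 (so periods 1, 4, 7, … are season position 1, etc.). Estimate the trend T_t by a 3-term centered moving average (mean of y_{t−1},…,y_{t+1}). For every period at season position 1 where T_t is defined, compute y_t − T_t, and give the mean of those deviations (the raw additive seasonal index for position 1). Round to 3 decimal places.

2.778

Season position 1 occurs at t = 4, 7, 10 (where T_t is defined).
t=4: T_4 = 49.33333; y_4 − T_4 = 52 − 49.33333 = 2.66667
t=7: T_7 = 44.33333; y_7 − T_7 = 47 − 44.33333 = 2.66667
t=10: T_10 = 39.00000; y_10 − T_10 = 42 − 39.00000 = 3.00000
Mean deviation: (2.66667 + 2.66667 + 3.00000) / 3 = 2.778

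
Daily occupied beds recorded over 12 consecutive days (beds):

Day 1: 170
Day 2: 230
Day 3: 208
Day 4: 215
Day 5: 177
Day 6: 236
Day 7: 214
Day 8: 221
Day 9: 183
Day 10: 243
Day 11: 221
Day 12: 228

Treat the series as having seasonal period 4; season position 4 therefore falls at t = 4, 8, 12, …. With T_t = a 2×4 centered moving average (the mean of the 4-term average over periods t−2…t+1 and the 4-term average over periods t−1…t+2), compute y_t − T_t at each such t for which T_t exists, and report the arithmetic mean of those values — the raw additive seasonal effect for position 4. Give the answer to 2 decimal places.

Season position 4 occurs at t = 4, 8 (where T_t is defined).
t=4: T_4 = 208.2500; y_4 − T_4 = 215 − 208.2500 = 6.7500
t=8: T_8 = 214.3750; y_8 − T_8 = 221 − 214.3750 = 6.6250
Mean deviation: (6.7500 + 6.6250) / 2 = 6.69

6.69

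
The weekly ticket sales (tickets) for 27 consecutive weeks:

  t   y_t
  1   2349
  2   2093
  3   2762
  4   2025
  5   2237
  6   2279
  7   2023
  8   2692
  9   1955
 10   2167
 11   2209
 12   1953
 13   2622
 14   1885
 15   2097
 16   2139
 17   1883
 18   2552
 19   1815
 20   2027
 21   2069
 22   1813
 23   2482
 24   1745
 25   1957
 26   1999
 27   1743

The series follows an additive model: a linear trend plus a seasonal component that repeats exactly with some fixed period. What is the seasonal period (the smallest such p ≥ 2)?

First differences y_{t+1} − y_t: -256, 669, -737, 212, 42, -256, 669, -737, 212, 42, -256, 669, …
The difference pattern repeats every 5 terms and not for any smaller step, so p = 5.

5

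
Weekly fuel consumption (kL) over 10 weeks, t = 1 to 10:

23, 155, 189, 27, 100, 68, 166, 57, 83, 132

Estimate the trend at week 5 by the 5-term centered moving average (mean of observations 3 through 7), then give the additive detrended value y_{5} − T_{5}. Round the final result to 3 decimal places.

Trend T_5 = (189 + 27 + 100 + 68 + 166) / 5 = 550/5 = 110.00000
Detrended value: 100 − 110.00000 = -10.000

-10.000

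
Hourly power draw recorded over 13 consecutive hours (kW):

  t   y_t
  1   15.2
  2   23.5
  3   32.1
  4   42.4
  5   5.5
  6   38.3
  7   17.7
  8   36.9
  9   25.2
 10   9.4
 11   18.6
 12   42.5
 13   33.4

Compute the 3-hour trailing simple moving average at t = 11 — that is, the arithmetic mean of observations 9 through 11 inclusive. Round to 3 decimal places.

17.733

Sum of periods 9–11: 25.2 + 9.4 + 18.6 = 53.2
Divide by 3: 53.2 / 3 = 17.733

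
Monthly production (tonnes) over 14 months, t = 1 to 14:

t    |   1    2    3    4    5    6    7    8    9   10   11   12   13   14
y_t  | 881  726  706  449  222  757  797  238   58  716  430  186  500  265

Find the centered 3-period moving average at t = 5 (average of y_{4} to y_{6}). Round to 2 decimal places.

476.00

Sum of periods 4–6: 449 + 222 + 757 = 1428
Divide by 3: 1428 / 3 = 476.00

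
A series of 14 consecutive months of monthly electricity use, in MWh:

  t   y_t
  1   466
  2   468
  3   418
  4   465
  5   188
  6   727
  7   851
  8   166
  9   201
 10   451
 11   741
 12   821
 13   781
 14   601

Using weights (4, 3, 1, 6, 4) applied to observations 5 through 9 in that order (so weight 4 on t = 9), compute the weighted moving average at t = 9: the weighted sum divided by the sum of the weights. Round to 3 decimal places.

310.222

Weighted sum: 4·188 + 3·727 + 1·851 + 6·166 + 4·201 = 752 + 2181 + 851 + 996 + 804 = 5584
Weight total: 4 + 3 + 1 + 6 + 4 = 18
WMA = 5584 / 18 = 310.222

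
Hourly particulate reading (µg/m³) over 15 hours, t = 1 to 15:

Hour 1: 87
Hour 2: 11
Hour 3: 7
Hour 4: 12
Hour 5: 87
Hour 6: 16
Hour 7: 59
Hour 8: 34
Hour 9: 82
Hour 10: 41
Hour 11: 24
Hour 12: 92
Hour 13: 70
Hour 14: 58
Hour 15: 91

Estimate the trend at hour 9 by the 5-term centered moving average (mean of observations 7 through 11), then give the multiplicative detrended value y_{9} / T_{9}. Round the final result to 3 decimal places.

Trend T_9 = (59 + 34 + 82 + 41 + 24) / 5 = 240/5 = 48.00000
Ratio to trend: 82 / 48.00000 = 1.708

1.708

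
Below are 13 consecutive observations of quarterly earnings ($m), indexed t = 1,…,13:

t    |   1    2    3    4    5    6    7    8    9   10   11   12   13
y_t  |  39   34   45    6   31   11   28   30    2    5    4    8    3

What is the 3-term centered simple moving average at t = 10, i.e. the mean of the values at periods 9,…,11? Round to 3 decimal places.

3.667

Sum of periods 9–11: 2 + 5 + 4 = 11
Divide by 3: 11 / 3 = 3.667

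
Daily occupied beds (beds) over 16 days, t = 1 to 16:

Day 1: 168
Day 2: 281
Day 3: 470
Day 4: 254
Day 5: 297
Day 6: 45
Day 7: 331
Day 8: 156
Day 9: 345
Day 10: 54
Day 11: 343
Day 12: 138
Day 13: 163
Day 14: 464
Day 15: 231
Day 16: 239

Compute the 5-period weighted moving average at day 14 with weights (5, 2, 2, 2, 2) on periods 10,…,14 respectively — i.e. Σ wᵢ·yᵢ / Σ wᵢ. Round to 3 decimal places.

191.231

Weighted sum: 5·54 + 2·343 + 2·138 + 2·163 + 2·464 = 270 + 686 + 276 + 326 + 928 = 2486
Weight total: 5 + 2 + 2 + 2 + 2 = 13
WMA = 2486 / 13 = 191.231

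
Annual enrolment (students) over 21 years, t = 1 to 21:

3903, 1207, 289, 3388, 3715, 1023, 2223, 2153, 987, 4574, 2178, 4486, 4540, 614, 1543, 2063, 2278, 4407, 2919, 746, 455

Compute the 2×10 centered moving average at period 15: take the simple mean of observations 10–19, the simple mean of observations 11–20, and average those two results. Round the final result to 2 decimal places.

2768.80

Sum over 10–19: 4574 + 2178 + 4486 + 4540 + 614 + 1543 + 2063 + 2278 + 4407 + 2919 = 29602
Sum over 11–20: 2178 + 4486 + 4540 + 614 + 1543 + 2063 + 2278 + 4407 + 2919 + 746 = 25774
CMA at t=15 = (29602 + 25774) / (2·10) = 55376 / 20 = 2768.80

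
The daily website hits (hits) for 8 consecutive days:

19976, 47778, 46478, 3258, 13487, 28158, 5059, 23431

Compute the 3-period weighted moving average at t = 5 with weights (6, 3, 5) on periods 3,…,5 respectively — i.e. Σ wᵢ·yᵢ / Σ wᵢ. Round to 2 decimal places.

25434.07

Weighted sum: 6·46478 + 3·3258 + 5·13487 = 278868 + 9774 + 67435 = 356077
Weight total: 6 + 3 + 5 = 14
WMA = 356077 / 14 = 25434.07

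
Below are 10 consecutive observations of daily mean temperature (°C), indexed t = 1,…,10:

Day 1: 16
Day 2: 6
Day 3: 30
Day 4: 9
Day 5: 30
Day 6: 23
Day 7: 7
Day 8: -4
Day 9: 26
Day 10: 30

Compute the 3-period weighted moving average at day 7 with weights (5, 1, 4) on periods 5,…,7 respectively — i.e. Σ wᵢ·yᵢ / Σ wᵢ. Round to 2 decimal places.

Weighted sum: 5·30 + 1·23 + 4·7 = 150 + 23 + 28 = 201
Weight total: 5 + 1 + 4 = 10
WMA = 201 / 10 = 20.10

20.10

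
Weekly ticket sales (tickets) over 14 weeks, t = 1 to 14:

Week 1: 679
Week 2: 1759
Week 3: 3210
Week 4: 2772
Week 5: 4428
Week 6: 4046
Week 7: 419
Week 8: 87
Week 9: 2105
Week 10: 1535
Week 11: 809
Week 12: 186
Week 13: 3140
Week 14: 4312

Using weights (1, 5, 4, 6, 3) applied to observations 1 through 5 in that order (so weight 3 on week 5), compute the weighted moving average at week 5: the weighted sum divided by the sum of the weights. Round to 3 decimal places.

2748.947

Weighted sum: 1·679 + 5·1759 + 4·3210 + 6·2772 + 3·4428 = 679 + 8795 + 12840 + 16632 + 13284 = 52230
Weight total: 1 + 5 + 4 + 6 + 3 = 19
WMA = 52230 / 19 = 2748.947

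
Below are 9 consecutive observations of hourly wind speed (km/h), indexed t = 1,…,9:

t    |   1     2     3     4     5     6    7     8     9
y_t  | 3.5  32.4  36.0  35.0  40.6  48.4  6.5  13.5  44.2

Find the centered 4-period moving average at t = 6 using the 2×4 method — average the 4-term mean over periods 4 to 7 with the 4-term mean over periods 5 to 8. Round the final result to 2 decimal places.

Sum over 4–7: 35.0 + 40.6 + 48.4 + 6.5 = 130.5
Sum over 5–8: 40.6 + 48.4 + 6.5 + 13.5 = 109.0
CMA at t=6 = (130.5 + 109.0) / (2·4) = 239.5 / 8 = 29.94

29.94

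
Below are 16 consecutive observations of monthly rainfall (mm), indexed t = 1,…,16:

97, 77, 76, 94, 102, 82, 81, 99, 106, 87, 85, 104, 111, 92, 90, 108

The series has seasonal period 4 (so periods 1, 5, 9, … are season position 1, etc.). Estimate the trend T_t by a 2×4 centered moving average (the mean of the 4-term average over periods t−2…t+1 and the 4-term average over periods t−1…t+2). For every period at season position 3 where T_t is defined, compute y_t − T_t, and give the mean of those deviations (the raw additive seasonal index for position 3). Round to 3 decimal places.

Season position 3 occurs at t = 3, 7, 11 (where T_t is defined).
t=3: T_3 = 86.62500; y_3 − T_3 = 76 − 86.62500 = -10.62500
t=7: T_7 = 91.50000; y_7 − T_7 = 81 − 91.50000 = -10.50000
t=11: T_11 = 96.12500; y_11 − T_11 = 85 − 96.12500 = -11.12500
Mean deviation: (-10.62500 + -10.50000 + -11.12500) / 3 = -10.750

-10.750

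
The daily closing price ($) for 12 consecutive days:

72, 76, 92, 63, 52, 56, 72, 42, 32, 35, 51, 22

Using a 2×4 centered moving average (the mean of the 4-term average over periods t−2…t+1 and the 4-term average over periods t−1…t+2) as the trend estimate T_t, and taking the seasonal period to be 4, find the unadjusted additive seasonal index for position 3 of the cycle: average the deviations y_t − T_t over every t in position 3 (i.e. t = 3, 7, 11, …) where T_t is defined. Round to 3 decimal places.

18.875

Season position 3 occurs at t = 3, 7 (where T_t is defined).
t=3: T_3 = 73.25000; y_3 − T_3 = 92 − 73.25000 = 18.75000
t=7: T_7 = 53.00000; y_7 − T_7 = 72 − 53.00000 = 19.00000
Mean deviation: (18.75000 + 19.00000) / 2 = 18.875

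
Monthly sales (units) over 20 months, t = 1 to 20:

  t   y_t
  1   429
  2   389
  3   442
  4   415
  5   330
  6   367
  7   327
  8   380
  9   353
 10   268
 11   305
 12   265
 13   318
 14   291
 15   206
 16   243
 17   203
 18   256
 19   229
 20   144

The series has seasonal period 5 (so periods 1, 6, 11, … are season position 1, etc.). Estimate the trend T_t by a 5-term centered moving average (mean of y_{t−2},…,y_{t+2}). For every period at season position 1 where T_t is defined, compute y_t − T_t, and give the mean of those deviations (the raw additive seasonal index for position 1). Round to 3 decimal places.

3.200

Season position 1 occurs at t = 6, 11, 16 (where T_t is defined).
t=6: T_6 = 363.80000; y_6 − T_6 = 367 − 363.80000 = 3.20000
t=11: T_11 = 301.80000; y_11 − T_11 = 305 − 301.80000 = 3.20000
t=16: T_16 = 239.80000; y_16 − T_16 = 243 − 239.80000 = 3.20000
Mean deviation: (3.20000 + 3.20000 + 3.20000) / 3 = 3.200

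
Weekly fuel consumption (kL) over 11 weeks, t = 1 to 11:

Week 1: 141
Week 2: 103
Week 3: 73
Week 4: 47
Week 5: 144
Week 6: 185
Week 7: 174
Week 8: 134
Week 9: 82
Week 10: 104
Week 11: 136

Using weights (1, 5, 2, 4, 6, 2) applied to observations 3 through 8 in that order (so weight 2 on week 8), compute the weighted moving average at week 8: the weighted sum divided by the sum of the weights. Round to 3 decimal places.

Weighted sum: 1·73 + 5·47 + 2·144 + 4·185 + 6·174 + 2·134 = 73 + 235 + 288 + 740 + 1044 + 268 = 2648
Weight total: 1 + 5 + 2 + 4 + 6 + 2 = 20
WMA = 2648 / 20 = 132.400

132.400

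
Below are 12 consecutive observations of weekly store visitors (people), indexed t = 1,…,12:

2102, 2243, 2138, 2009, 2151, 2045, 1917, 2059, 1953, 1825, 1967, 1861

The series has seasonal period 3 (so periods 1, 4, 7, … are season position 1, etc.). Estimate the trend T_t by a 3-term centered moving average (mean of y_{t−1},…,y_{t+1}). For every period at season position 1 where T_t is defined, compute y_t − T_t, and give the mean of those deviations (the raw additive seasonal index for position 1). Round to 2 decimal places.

-90.11

Season position 1 occurs at t = 4, 7, 10 (where T_t is defined).
t=4: T_4 = 2099.3333; y_4 − T_4 = 2009 − 2099.3333 = -90.3333
t=7: T_7 = 2007.0000; y_7 − T_7 = 1917 − 2007.0000 = -90.0000
t=10: T_10 = 1915.0000; y_10 − T_10 = 1825 − 1915.0000 = -90.0000
Mean deviation: (-90.3333 + -90.0000 + -90.0000) / 3 = -90.11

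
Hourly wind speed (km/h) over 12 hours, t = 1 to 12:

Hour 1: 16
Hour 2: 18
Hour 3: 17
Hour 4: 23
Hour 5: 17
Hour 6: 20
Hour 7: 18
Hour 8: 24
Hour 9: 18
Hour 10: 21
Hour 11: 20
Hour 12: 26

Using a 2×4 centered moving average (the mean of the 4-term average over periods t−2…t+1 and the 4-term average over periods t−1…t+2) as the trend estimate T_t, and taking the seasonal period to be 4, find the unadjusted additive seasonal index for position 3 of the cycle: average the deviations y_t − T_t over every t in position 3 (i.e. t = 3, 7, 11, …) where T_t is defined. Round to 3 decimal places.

-1.750

Season position 3 occurs at t = 3, 7 (where T_t is defined).
t=3: T_3 = 18.62500; y_3 − T_3 = 17 − 18.62500 = -1.62500
t=7: T_7 = 19.87500; y_7 − T_7 = 18 − 19.87500 = -1.87500
Mean deviation: (-1.62500 + -1.87500) / 2 = -1.750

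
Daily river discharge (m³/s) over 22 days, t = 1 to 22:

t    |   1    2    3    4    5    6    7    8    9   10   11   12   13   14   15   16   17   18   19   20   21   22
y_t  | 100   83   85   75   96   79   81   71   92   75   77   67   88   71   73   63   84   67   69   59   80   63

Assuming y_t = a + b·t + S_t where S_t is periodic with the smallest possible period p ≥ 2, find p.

4

First differences y_{t+1} − y_t: -17, 2, -10, 21, -17, 2, -10, 21, -17, 2, …
The difference pattern repeats every 4 terms and not for any smaller step, so p = 4.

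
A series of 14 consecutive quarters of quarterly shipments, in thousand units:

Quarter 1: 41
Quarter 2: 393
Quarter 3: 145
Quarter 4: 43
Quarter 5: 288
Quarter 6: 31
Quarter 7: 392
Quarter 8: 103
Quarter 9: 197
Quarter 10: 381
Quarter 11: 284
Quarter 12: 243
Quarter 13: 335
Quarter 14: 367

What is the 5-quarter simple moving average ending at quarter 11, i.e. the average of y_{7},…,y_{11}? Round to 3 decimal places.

Sum of periods 7–11: 392 + 103 + 197 + 381 + 284 = 1357
Divide by 5: 1357 / 5 = 271.400

271.400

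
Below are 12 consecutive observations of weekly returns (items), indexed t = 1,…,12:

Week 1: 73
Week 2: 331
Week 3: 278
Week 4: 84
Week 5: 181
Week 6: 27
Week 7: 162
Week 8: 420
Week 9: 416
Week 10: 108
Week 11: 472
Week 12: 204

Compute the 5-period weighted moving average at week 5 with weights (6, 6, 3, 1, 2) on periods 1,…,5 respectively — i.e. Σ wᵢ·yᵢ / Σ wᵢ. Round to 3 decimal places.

Weighted sum: 6·73 + 6·331 + 3·278 + 1·84 + 2·181 = 438 + 1986 + 834 + 84 + 362 = 3704
Weight total: 6 + 6 + 3 + 1 + 2 = 18
WMA = 3704 / 18 = 205.778

205.778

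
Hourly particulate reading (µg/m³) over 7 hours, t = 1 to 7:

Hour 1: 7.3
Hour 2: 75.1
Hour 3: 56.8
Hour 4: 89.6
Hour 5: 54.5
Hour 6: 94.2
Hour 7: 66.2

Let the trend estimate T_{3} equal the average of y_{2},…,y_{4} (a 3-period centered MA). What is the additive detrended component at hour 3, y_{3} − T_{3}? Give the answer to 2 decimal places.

-17.03

Trend T_3 = (75.1 + 56.8 + 89.6) / 3 = 221.5/3 = 73.8333
Detrended value: 56.8 − 73.8333 = -17.03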